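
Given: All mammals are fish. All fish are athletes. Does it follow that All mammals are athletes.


Premise 1: All mammals are fish.
Premise 2: All fish are athletes.
Conclusion: All mammals are athletes.
Barbara syllogism (AAA-1): All A are B, All B are C → All A are C.
Middle term (fish) distributed in premise 2.

Valid


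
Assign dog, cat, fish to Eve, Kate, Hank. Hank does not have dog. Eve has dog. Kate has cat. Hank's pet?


From clues:
  Eve → dog
  Kate → cat
By elimination, Hank gets the remaining.

fish


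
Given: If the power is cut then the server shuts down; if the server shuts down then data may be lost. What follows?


Hypothetical syllogism: P → Q, Q → R ⊢ P → R
Premise 1: the power is cut → the server shuts down
Premise 2: the server shuts down → data may be lost
Chain the implications: the middle term (the server shuts down) links the two.
Conclusion: If the power is cut, then data may be lost.

If the power is cut, then data may be lost.


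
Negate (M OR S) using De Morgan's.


De Morgan's law: ¬(P ∨ Q) ≡ ¬P ∧ ¬Q
¬(M ∨ S) = ¬M ∧ ¬S

¬M ∧ ¬S


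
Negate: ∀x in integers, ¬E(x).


Original: ∀x ¬E(x)
Rule: ¬∀→∃, ¬∃→∀, negate predicate.
Negation: ∃x E(x)

∃x E(x)


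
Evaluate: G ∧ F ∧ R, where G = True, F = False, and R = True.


G = True, F = False, R = True
Step 1: G ∧ F = True AND False = False
Step 2: (False) ∧ R = (False) AND True = False
AND is true only when ALL operands are true.

False


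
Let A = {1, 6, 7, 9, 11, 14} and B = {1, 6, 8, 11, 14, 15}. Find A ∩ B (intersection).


A = {1, 6, 7, 9, 11, 14}
B = {1, 6, 8, 11, 14, 15}
Operation: intersection
Elements in both: 1, 6, 11, 14

{1, 6, 11, 14}


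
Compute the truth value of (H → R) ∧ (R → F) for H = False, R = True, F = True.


H = False, R = True, F = True
Step 1: H → R is false only when H=True and R=False. Result: True
Step 2: R → F is false only when R=True and F=False. Result: True
Step 3: True ∧ True = True

True


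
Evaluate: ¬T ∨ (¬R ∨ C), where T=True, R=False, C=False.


T = True, R = False, C = False
Expression: ¬T ∨ (¬R ∨ C)
Step 1: ¬R = NOT False = True
Step 2: ¬R ∨ C = True OR False = True
Step 3: ¬T = NOT True = False
Step 4: (False) ∨ (True) = False OR True = True

True


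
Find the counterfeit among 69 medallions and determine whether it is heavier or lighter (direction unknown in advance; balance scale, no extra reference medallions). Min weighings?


Let n = 69. 138 possibilities (n medallions × lighter/heavier); each weighing has 3 outcomes.
Bound for k weighings: say the first weighing puts j medallions on each pan. If it tips, the 2j weighed medallions remain suspects (each with a known direction) and k-1 weighings give 3^(k-1) outcomes; 3^(k-1) is odd, so 2j ≤ 3^(k-1) - 1. If it balances, the n - 2j unweighed medallions remain with direction unknown: 2(n - 2j) ≤ 3^(k-1) - 1 by the same parity argument. Adding, n ≤ (3^(k-1) - 1) + (3^(k-1) - 1)/2 = (3^k - 3)/2, and the classical three-group strategy achieves this (3 medallions in 2 weighings, 12 in 3, 39 in 4, 120 in 5).
So we need the smallest k with (3^k - 3)/2 ≥ 69.
k = 4: (3^4 - 3)/2 = 39 < 69 ✗
k = 5: (3^5 - 3)/2 = 120 ≥ 69 ✓

5


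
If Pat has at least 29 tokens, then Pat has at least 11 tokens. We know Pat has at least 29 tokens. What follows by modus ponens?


Modus ponens: P → Q, P ⊢ Q
P: Pat has at least 29 tokens
Q: Pat has at least 11 tokens
We have P → Q and P is true.
By modus ponens, Q must be true.

Pat has at least 11 tokens


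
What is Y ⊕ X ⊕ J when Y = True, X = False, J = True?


Y = True, X = False, J = True
Step 1: Y ⊕ X = True XOR False = True
Step 2: True ⊕ J = True XOR True = False
XOR is true when an odd number of operands are true.

False


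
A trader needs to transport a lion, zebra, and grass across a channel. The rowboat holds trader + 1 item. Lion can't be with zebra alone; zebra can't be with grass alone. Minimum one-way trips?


1. trader+zebra → 2. trader ← 3. trader+lion → 4. trader+zebra ← 5. trader+grass → 6. trader ← 7. trader+zebra →
Minimum trips = 7

7


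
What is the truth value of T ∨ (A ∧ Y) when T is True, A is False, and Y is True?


T = True, A = False, Y = True
Step 1: A ∧ Y = False AND True = False
Step 2: T ∨ False = True OR False = True
AND evaluated first (higher precedence); then OR applied.

True


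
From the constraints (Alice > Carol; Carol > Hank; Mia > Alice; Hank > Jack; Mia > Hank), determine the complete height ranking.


Constraints: Alice > Carol; Carol > Hank; Mia > Alice; Hank > Jack; Mia > Hank
Method: at each step, the next-highest is the one remaining person who never appears on the smaller side of a constraint between remaining people.
  Step 1: remaining {Mia, Alice, Jack, Hank, Carol}; on the smaller side: {Alice, Jack, Hank, Carol} → Mia is next (Mia > Alice; Mia > Hank).
  Step 2: remaining {Alice, Jack, Hank, Carol}; on the smaller side: {Jack, Hank, Carol} → Alice is next (Alice > Carol).
  Step 3: remaining {Jack, Hank, Carol}; on the smaller side: {Jack, Hank} → Carol is next (Carol > Hank).
  Step 4: remaining {Jack, Hank}; on the smaller side: {Jack} → Hank is next (Hank > Jack).
  Step 5: only Jack remains → lowest.
Final ranking (highest to lowest):

Mia > Alice > Carol > Hank > Jack


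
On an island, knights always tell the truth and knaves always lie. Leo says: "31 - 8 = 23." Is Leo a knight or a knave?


Statement: "31 - 8 = 23."
Actual: 31 - 8 = 23
Claimed: 23
Statement is TRUE → Leo tells the truth → Knight

Knight


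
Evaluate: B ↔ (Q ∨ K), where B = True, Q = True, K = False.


B = True, Q = True, K = False
Step 1: Q ∨ K = True OR False = True
Step 2: B ↔ (True): true when both sides have same truth value.
Result: True ↔ True = True

True


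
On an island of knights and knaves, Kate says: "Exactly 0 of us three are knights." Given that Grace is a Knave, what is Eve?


Kate claims exactly 0 knights among Kate, Grace, Eve.
Given: Grace is a Knave.

Case 1: Kate is a Knight (tells truth)
  Then exactly 0 of the three are knights.
  Counting Kate, Grace: 1 knight(s) so far. Need -1 more → impossible.
Case 2: Kate is a Knave (lies)
  Then the count is NOT 0.
  If Eve = Knave, count = 0 = 0 → claim would be true, contradicts lie.
  If Eve = Knight, count = 1 ≠ 0 → lie confirmed ✓

Eve is a Knight.

Knight


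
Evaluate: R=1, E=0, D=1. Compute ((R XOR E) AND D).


R XOR E = 1^0 = 1
1 AND 1 = 1

1


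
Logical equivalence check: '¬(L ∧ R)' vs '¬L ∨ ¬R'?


Expression 1: ¬(L ∧ R)
Expression 2: ¬L ∨ ¬R
Truth table (L R | Expr1 Expr2):
  T T |   F     F
  T F |   T     T
  F T |   T     T
  F F |   T     T
All 4 rows agree, so the expressions are logically equivalent.

Yes


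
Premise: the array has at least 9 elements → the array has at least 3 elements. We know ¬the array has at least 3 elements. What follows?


Modus tollens: P → Q, ¬Q ⊢ ¬P
P: the array has at least 9 elements
Q: the array has at least 3 elements
We have P → Q and Q is false.
By modus tollens, P must be false.

It is not the case that the array has at least 9 elements


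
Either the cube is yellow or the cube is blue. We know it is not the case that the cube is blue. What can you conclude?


Disjunctive syllogism: P ∨ Q, ¬P ⊢ Q
Disjunction: the cube is yellow ∨ the cube is blue
We know it is not the case that the cube is blue.
By disjunctive syllogism, the other disjunct must be true.

The cube is yellow


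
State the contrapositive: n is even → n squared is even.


Original: If n is even, then n squared is even
Contrapositive: If ¬Q, then ¬P
Negate Q: not (n squared is even)
Negate P: not (n is even)

If not (n squared is even), then not (n is even).


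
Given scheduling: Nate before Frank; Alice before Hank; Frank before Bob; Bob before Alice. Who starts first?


Constraints: Nate before Frank; Alice before Hank; Frank before Bob; Bob before Alice
The first task can have nothing scheduled before it, so it must never appear on the right of a 'before'.
Tasks appearing after some 'before': Frank, Hank, Bob, Alice.
The only task not in that list is Nate → it is first.

Nate


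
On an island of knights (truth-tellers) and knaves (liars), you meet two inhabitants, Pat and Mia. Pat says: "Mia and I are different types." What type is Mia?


Pat says: "Mia and I are different types."
Case 1: Pat is a Knight (truth-teller)
  Statement is true → they ARE different → Mia is a Knave
Case 2: Pat is a Knave (liar)
  Statement is false → they are NOT different → Mia is a Knave
In both cases, Mia is a Knave.

Knave


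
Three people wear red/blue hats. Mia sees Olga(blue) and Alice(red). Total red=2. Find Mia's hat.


Total red = 2, seen red = 1
Own red = 2 - 1 = 1
Mia's hat is red.

red


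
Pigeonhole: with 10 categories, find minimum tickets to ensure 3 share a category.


Pigeonhole: to guarantee k in one of n categories, need (k-1)×n + 1.
k = 3, n = 10
Minimum = (3-1) × 10 + 1 = 2 × 10 + 1

21


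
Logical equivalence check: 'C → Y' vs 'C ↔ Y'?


Expression 1: C → Y
Expression 2: C ↔ Y
Truth table (C Y | Expr1 Expr2):
  T T |   T     T
  T F |   F     F
  F T |   T     F   ← differ
  F F |   T     T
Counterexample: C=F, Y=T gives Expr1 = T but Expr2 = F, so the expressions are NOT logically equivalent.

No


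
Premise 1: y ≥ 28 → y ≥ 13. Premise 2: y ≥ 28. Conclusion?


Modus ponens: P → Q, P ⊢ Q
P: y ≥ 28
Q: y ≥ 13
We have P → Q and P is true.
By modus ponens, Q must be true.

y ≥ 13


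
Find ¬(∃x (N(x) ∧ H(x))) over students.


Original: ∃x (N(x) ∧ H(x))
Rule: ¬∀→∃, ¬∃→∀, negate predicate.
Negation: ∀x (¬N(x) ∨ ¬H(x))

∀x (¬N(x) ∨ ¬H(x))


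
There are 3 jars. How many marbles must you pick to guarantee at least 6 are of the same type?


Pigeonhole: to guarantee k in one of n categories, need (k-1)×n + 1.
k = 6, n = 3
Minimum = (6-1) × 3 + 1 = 5 × 3 + 1

16


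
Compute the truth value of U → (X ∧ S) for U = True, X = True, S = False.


U = True, X = True, S = False
Step 1: X ∧ S = True AND False = False
Step 2: U → (False): false only when U=True and consequent=False.
Result: False

False


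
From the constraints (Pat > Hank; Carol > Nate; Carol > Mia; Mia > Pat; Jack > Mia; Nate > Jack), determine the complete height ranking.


Constraints: Pat > Hank; Carol > Nate; Carol > Mia; Mia > Pat; Jack > Mia; Nate > Jack
Method: at each step, the next-highest is the one remaining person who never appears on the smaller side of a constraint between remaining people.
  Step 1: remaining {Pat, Mia, Nate, Hank, Carol, Jack}; on the smaller side: {Pat, Mia, Nate, Hank, Jack} → Carol is next (Carol > Nate; Carol > Mia).
  Step 2: remaining {Pat, Mia, Nate, Hank, Jack}; on the smaller side: {Pat, Mia, Hank, Jack} → Nate is next (Nate > Jack).
  Step 3: remaining {Pat, Mia, Hank, Jack}; on the smaller side: {Pat, Mia, Hank} → Jack is next (Jack > Mia).
  Step 4: remaining {Pat, Mia, Hank}; on the smaller side: {Pat, Hank} → Mia is next (Mia > Pat).
  Step 5: remaining {Pat, Hank}; on the smaller side: {Hank} → Pat is next (Pat > Hank).
  Step 6: only Hank remains → lowest.
Final ranking (highest to lowest):

Carol > Nate > Jack > Mia > Pat > Hank


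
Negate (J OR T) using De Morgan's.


De Morgan's law: ¬(P ∨ Q) ≡ ¬P ∧ ¬Q
¬(J ∨ T) = ¬J ∧ ¬T

¬J ∧ ¬T


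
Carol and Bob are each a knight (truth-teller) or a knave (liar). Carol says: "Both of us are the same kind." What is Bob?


Carol says: "Both of us are the same kind."
Case 1: Carol is a Knight (truth-teller)
  Statement is true → they ARE the same → Bob is also a Knight
Case 2: Carol is a Knave (liar)
  Statement is false → they are NOT the same → Bob is a Knight
In both cases, Bob is a Knight.

Knight


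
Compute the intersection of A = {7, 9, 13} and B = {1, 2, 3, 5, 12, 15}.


A = {7, 9, 13}
B = {1, 2, 3, 5, 12, 15}
Operation: intersection
Elements in both: none

∅


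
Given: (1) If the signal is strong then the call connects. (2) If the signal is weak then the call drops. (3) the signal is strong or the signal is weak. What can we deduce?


Constructive dilemma: (P → Q) ∧ (R → S), P ∨ R ⊢ Q ∨ S
Premise 1: the signal is strong → the call connects
Premise 2: the signal is weak → the call drops
Premise 3: the signal is strong ∨ the signal is weak
Case 1: Assuming the signal is strong, then by Premise 1, the call connects.
Case 2: Assuming the signal is weak, then by Premise 2, the call drops.
Since one of the signal is strong or the signal is weak must hold, we get the call connects or the call drops.

The call connects or the call drops.


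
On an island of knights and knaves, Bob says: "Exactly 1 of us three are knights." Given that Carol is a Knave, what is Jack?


Bob claims exactly 1 knights among Bob, Carol, Jack.
Given: Carol is a Knave.

Case 1: Bob is a Knight (tells truth)
  Then exactly 1 of the three are knights.
  Counting Bob, Carol: 1 knight(s) so far. Need 0 more → Jack = Knave.
Case 2: Bob is a Knave (lies)
  Then the count is NOT 1.
  If Jack = Knight, count = 1 = 1 → claim would be true, contradicts lie.
  If Jack = Knave, count = 0 ≠ 1 → lie confirmed ✓

Jack is a Knave.

Knave


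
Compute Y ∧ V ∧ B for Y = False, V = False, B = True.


Y = False, V = False, B = True
Step 1: Y ∧ V = False AND False = False
Step 2: (False) ∧ B = (False) AND True = False
AND is true only when ALL operands are true.

False


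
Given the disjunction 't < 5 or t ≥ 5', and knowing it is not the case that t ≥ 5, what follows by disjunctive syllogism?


Disjunctive syllogism: P ∨ Q, ¬P ⊢ Q
Disjunction: t < 5 ∨ t ≥ 5
We know it is not the case that t ≥ 5.
By disjunctive syllogism, the other disjunct must be true.

t < 5


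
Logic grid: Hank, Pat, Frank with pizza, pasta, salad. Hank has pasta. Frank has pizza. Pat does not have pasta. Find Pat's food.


From clues:
  Frank → pizza
  Hank → pasta
By elimination, Pat gets the remaining.

salad


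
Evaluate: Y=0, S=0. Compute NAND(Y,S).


Y AND S = 0
NOT(0) = 1

1


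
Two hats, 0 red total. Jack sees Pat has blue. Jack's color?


Total red = 0, Pat = blue
Red accounted for: 0
Remaining for Jack: 0
Jack's hat is blue.

blue


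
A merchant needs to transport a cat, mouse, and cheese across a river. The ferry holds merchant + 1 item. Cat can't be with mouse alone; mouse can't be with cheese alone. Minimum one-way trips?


1. merchant+mouse → 2. merchant ← 3. merchant+cat → 4. merchant+mouse ← 5. merchant+cheese → 6. merchant ← 7. merchant+mouse →
Minimum trips = 7

7


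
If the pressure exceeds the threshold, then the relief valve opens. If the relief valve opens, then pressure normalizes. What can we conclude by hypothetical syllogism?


Hypothetical syllogism: P → Q, Q → R ⊢ P → R
Premise 1: the pressure exceeds the threshold → the relief valve opens
Premise 2: the relief valve opens → pressure normalizes
Chain the implications: the middle term (the relief valve opens) links the two.
Conclusion: If the pressure exceeds the threshold, then pressure normalizes.

If the pressure exceeds the threshold, then pressure normalizes.


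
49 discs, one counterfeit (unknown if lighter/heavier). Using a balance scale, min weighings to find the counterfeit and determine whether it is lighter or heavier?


Let n = 49. 98 possibilities (n discs × lighter/heavier); each weighing has 3 outcomes.
Bound for k weighings: say the first weighing puts j discs on each pan. If it tips, the 2j weighed discs remain suspects (each with a known direction) and k-1 weighings give 3^(k-1) outcomes; 3^(k-1) is odd, so 2j ≤ 3^(k-1) - 1. If it balances, the n - 2j unweighed discs remain with direction unknown: 2(n - 2j) ≤ 3^(k-1) - 1 by the same parity argument. Adding, n ≤ (3^(k-1) - 1) + (3^(k-1) - 1)/2 = (3^k - 3)/2, and the classical three-group strategy achieves this (3 discs in 2 weighings, 12 in 3, 39 in 4, 120 in 5).
So we need the smallest k with (3^k - 3)/2 ≥ 49.
k = 4: (3^4 - 3)/2 = 39 < 49 ✗
k = 5: (3^5 - 3)/2 = 120 ≥ 49 ✓

5


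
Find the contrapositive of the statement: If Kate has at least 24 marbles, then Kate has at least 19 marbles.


Original: If Kate has at least 24 marbles, then Kate has at least 19 marbles
Contrapositive: If ¬Q, then ¬P
Negate Q: not (Kate has at least 19 marbles)
Negate P: not (Kate has at least 24 marbles)

If not (Kate has at least 19 marbles), then not (Kate has at least 24 marbles).


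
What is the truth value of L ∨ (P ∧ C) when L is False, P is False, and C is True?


L = False, P = False, C = True
Step 1: P ∧ C = False AND True = False
Step 2: L ∨ False = False OR False = False
AND evaluated first (higher precedence); then OR applied.

False


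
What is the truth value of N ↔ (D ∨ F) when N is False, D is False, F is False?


N = False, D = False, F = False
Step 1: D ∨ F = False OR False = False
Step 2: N ↔ (False): true when both sides have same truth value.
Result: False ↔ False = True

True


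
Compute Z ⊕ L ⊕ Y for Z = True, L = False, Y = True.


Z = True, L = False, Y = True
Step 1: Z ⊕ L = True XOR False = True
Step 2: True ⊕ Y = True XOR True = False
XOR is true when an odd number of operands are true.

False


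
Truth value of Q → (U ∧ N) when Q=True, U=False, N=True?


Q = True, U = False, N = True
Expression: Q → (U ∧ N)
Step 1: U ∧ N = False AND True = False
Step 2: Q → (False) = True → False = False

False


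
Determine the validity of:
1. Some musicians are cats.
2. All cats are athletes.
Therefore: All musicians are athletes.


Premise 1: Some musicians are cats.
Premise 2: All cats are athletes.
Conclusion: All musicians are athletes.
Fallacy: illicit minor. The minor term (musicians) is distributed in the conclusion ('All musicians ...') but undistributed in its premise ('Some musicians are cats' doesn't cover all musicians).
Only 'Some musicians are athletes' follows, not 'All'.

Invalid


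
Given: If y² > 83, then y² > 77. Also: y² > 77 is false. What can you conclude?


Modus tollens: P → Q, ¬Q ⊢ ¬P
P: y² > 83
Q: y² > 77
We have P → Q and Q is false.
By modus tollens, P must be false.

It is not the case that y² > 83


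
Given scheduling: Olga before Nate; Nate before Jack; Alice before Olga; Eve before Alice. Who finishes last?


Constraints: Olga before Nate; Nate before Jack; Alice before Olga; Eve before Alice
The last task can have nothing scheduled after it, so it must never appear on the left of a 'before'.
Tasks appearing before some other task: Olga, Nate, Alice, Eve.
The only task not in that list is Jack → it is last.

Jack


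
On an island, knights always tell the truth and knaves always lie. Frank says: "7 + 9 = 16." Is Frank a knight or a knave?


Statement: "7 + 9 = 16."
Actual: 7 + 9 = 16
Claimed: 16
Statement is TRUE → Frank tells the truth → Knight

Knight


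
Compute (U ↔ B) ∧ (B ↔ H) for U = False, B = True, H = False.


U = False, B = True, H = False
Step 1: U ↔ B is true when U and B have the same value. Result: False
Step 2: B ↔ H is true when B and H have the same value. Result: False
Step 3: False ∧ False = False

False


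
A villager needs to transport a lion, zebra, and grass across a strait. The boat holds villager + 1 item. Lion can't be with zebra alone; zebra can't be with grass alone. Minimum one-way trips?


1. villager+zebra → 2. villager ← 3. villager+lion → 4. villager+zebra ← 5. villager+grass → 6. villager ← 7. villager+zebra →
Minimum trips = 7

7


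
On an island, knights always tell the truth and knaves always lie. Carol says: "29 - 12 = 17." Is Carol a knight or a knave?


Statement: "29 - 12 = 17."
Actual: 29 - 12 = 17
Claimed: 17
Statement is TRUE → Carol tells the truth → Knight

Knight


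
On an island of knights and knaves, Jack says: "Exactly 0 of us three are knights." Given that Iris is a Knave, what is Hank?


Jack claims exactly 0 knights among Jack, Iris, Hank.
Given: Iris is a Knave.

Case 1: Jack is a Knight (tells truth)
  Then exactly 0 of the three are knights.
  Counting Jack, Iris: 1 knight(s) so far. Need -1 more → impossible.
Case 2: Jack is a Knave (lies)
  Then the count is NOT 0.
  If Hank = Knave, count = 0 = 0 → claim would be true, contradicts lie.
  If Hank = Knight, count = 1 ≠ 0 → lie confirmed ✓

Hank is a Knight.

Knight


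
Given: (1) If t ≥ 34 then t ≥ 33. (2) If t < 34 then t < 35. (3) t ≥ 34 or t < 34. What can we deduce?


Constructive dilemma: (P → Q) ∧ (R → S), P ∨ R ⊢ Q ∨ S
Premise 1: t ≥ 34 → t ≥ 33
Premise 2: t < 34 → t < 35
Premise 3: t ≥ 34 ∨ t < 34
Case 1: Assuming t ≥ 34, then by Premise 1, t ≥ 33.
Case 2: Assuming t < 34, then by Premise 2, t < 35.
Since one of t ≥ 34 or t < 34 must hold, we get t ≥ 33 or t < 35.

t ≥ 33 or t < 35.


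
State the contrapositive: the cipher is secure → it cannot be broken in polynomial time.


Original: If the cipher is secure, then it cannot be broken in polynomial time
Contrapositive: If ¬Q, then ¬P
Negate Q: not (it cannot be broken in polynomial time)
Negate P: not (the cipher is secure)

If not (it cannot be broken in polynomial time), then not (the cipher is secure).


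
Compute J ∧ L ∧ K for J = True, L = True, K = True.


J = True, L = True, K = True
Step 1: J ∧ L = True AND True = True
Step 2: (True) ∧ K = (True) AND True = True
AND is true only when ALL operands are true.

True


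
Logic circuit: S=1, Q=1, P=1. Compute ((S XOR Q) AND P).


S XOR Q = 1^1 = 0
0 AND 1 = 0

0


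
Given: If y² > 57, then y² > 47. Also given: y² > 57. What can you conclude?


Modus ponens: P → Q, P ⊢ Q
P: y² > 57
Q: y² > 47
We have P → Q and P is true.
By modus ponens, Q must be true.

y² > 47


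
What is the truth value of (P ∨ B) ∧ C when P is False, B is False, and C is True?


P = False, B = False, C = True
Step 1: P ∨ B = False OR False = False
Step 2: False ∧ C = False AND True = False
OR is true when at least one operand is true; AND requires both.

False


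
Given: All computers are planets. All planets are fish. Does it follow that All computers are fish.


Premise 1: All computers are planets.
Premise 2: All planets are fish.
Conclusion: All computers are fish.
Barbara syllogism (AAA-1): All A are B, All B are C → All A are C.
Middle term (planets) distributed in premise 2.

Valid


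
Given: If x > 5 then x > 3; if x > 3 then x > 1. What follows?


Hypothetical syllogism: P → Q, Q → R ⊢ P → R
Premise 1: x > 5 → x > 3
Premise 2: x > 3 → x > 1
Chain the implications: the middle term (x > 3) links the two.
Conclusion: If x > 5, then x > 1.

If x > 5, then x > 1.


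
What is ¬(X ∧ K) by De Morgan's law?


De Morgan's law: ¬(P ∧ Q) ≡ ¬P ∨ ¬Q
¬(X ∧ K) = ¬X ∨ ¬K

¬X ∨ ¬K


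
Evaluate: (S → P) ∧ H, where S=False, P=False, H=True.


S = False, P = False, H = True
Expression: (S → P) ∧ H
Step 1: S → P = False → False (false only if S=True, P=False) = True
Step 2: (True) ∧ H = True AND True = True

True


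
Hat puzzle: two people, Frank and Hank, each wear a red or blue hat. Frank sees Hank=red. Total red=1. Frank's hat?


Total red = 1, Hank = red
Red accounted for: 1
Remaining for Frank: 0
Frank's hat is blue.

blue


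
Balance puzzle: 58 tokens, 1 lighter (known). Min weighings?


Each weighing has 3 outcomes (left heavy / balance / right heavy), so k weighings distinguish at most 3^k cases; splitting into three near-equal groups achieves this.
Need 3^k ≥ 58: 3^3 = 27 < 58 ≤ 3^4 = 81
k = ⌈log₃(58)⌉ = 4

4


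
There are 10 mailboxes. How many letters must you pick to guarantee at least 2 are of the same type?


Pigeonhole: to guarantee k in one of n categories, need (k-1)×n + 1.
k = 2, n = 10
Minimum = (2-1) × 10 + 1 = 1 × 10 + 1

11


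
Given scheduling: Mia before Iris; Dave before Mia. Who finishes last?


Constraints: Mia before Iris; Dave before Mia
The last task can have nothing scheduled after it, so it must never appear on the left of a 'before'.
Tasks appearing before some other task: Mia, Dave.
The only task not in that list is Iris → it is last.

Iris


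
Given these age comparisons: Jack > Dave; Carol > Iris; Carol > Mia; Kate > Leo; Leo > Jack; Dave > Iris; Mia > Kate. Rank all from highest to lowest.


Constraints: Jack > Dave; Carol > Iris; Carol > Mia; Kate > Leo; Leo > Jack; Dave > Iris; Mia > Kate
Method: at each step, the next-highest is the one remaining person who never appears on the smaller side of a constraint between remaining people.
  Step 1: remaining {Dave, Iris, Carol, Leo, Mia, Jack, Kate}; on the smaller side: {Dave, Iris, Leo, Mia, Jack, Kate} → Carol is next (Carol > Iris; Carol > Mia).
  Step 2: remaining {Dave, Iris, Leo, Mia, Jack, Kate}; on the smaller side: {Dave, Iris, Leo, Jack, Kate} → Mia is next (Mia > Kate).
  Step 3: remaining {Dave, Iris, Leo, Jack, Kate}; on the smaller side: {Dave, Iris, Leo, Jack} → Kate is next (Kate > Leo).
  Step 4: remaining {Dave, Iris, Leo, Jack}; on the smaller side: {Dave, Iris, Jack} → Leo is next (Leo > Jack).
  Step 5: remaining {Dave, Iris, Jack}; on the smaller side: {Dave, Iris} → Jack is next (Jack > Dave).
  Step 6: remaining {Dave, Iris}; on the smaller side: {Iris} → Dave is next (Dave > Iris).
  Step 7: only Iris remains → lowest.
Final ranking (highest to lowest):

Carol > Mia > Kate > Leo > Jack > Dave > Iris


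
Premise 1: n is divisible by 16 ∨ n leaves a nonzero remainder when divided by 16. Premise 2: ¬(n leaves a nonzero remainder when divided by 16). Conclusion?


Disjunctive syllogism: P ∨ Q, ¬P ⊢ Q
Disjunction: n is divisible by 16 ∨ n leaves a nonzero remainder when divided by 16
We know it is not the case that n leaves a nonzero remainder when divided by 16.
By disjunctive syllogism, the other disjunct must be true.

n is divisible by 16


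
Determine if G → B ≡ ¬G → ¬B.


Expression 1: G → B
Expression 2: ¬G → ¬B
Truth table (G B | Expr1 Expr2):
  T T |   T     T
  T F |   F     T   ← differ
  F T |   T     F   ← differ
  F F |   T     T
Counterexample: G=T, B=F gives Expr1 = F but Expr2 = T, so the expressions are NOT logically equivalent.

No


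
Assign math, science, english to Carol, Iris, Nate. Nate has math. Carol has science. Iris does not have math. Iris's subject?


From clues:
  Nate → math
  Carol → science
By elimination, Iris gets the remaining.

english


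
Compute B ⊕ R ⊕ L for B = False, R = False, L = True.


B = False, R = False, L = True
Step 1: B ⊕ R = False XOR False = False
Step 2: False ⊕ L = False XOR True = True
XOR is true when an odd number of operands are true.

True


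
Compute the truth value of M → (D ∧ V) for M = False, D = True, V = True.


M = False, D = True, V = True
Step 1: D ∧ V = True AND True = True
Step 2: M → (True): false only when M=True and consequent=False.
Result: True

True


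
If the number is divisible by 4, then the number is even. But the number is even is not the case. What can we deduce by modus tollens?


Modus tollens: P → Q, ¬Q ⊢ ¬P
P: the number is divisible by 4
Q: the number is even
We have P → Q and Q is false.
By modus tollens, P must be false.

It is not the case that the number is divisible by 4


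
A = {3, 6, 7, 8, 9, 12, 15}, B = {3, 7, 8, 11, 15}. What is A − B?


A = {3, 6, 7, 8, 9, 12, 15}
B = {3, 7, 8, 11, 15}
Operation: difference A − B
In A but not B: 6, 9, 12

{6, 9, 12}


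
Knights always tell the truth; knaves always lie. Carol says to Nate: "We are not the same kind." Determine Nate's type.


Carol says: "We are not the same kind."
Case 1: Carol is a Knight (truth-teller)
  Statement is true → they ARE different → Nate is a Knave
Case 2: Carol is a Knave (liar)
  Statement is false → they are NOT different → Nate is a Knave
In both cases, Nate is a Knave.

Knave


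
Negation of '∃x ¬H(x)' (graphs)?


Original: ∃x ¬H(x)
Rule: ¬∀→∃, ¬∃→∀, negate predicate.
Negation: ∀x H(x)

∀x H(x)


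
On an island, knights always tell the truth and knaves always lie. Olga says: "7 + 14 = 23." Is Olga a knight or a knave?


Statement: "7 + 14 = 23."
Actual: 7 + 14 = 21
Claimed: 23
Statement is FALSE → Olga lies → Knave

Knave


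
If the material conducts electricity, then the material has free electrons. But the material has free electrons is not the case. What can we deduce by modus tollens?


Modus tollens: P → Q, ¬Q ⊢ ¬P
P: the material conducts electricity
Q: the material has free electrons
We have P → Q and Q is false.
By modus tollens, P must be false.

It is not the case that the material conducts electricity


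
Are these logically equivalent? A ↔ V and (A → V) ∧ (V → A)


Expression 1: A ↔ V
Expression 2: (A → V) ∧ (V → A)
Truth table (A V | Expr1 Expr2):
  T T |   T     T
  T F |   F     F
  F T |   F     F
  F F |   T     T
All 4 rows agree, so the expressions are logically equivalent.

Yes


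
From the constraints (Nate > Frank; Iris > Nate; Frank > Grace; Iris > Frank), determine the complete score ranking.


Constraints: Nate > Frank; Iris > Nate; Frank > Grace; Iris > Frank
Method: at each step, the next-highest is the one remaining person who never appears on the smaller side of a constraint between remaining people.
  Step 1: remaining {Grace, Nate, Iris, Frank}; on the smaller side: {Grace, Nate, Frank} → Iris is next (Iris > Nate; Iris > Frank).
  Step 2: remaining {Grace, Nate, Frank}; on the smaller side: {Grace, Frank} → Nate is next (Nate > Frank).
  Step 3: remaining {Grace, Frank}; on the smaller side: {Grace} → Frank is next (Frank > Grace).
  Step 4: only Grace remains → lowest.
Final ranking (highest to lowest):

Iris > Nate > Frank > Grace


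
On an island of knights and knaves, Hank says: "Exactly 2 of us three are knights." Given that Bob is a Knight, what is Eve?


Hank claims exactly 2 knights among Hank, Bob, Eve.
Given: Bob is a Knight.

Case 1: Hank is a Knight (tells truth)
  Then exactly 2 of the three are knights.
  Counting Hank, Bob: 2 knight(s) so far. Need 0 more → Eve = Knave.
Case 2: Hank is a Knave (lies)
  Then the count is NOT 2.
  If Eve = Knight, count = 2 = 2 → claim would be true, contradicts lie.
  If Eve = Knave, count = 1 ≠ 2 → lie confirmed ✓

Eve is a Knave.

Knave


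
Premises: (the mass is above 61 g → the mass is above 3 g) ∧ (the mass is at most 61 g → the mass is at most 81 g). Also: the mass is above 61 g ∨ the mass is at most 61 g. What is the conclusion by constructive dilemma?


Constructive dilemma: (P → Q) ∧ (R → S), P ∨ R ⊢ Q ∨ S
Premise 1: the mass is above 61 g → the mass is above 3 g
Premise 2: the mass is at most 61 g → the mass is at most 81 g
Premise 3: the mass is above 61 g ∨ the mass is at most 61 g
Case 1: Assuming the mass is above 61 g, then by Premise 1, the mass is above 3 g.
Case 2: Assuming the mass is at most 61 g, then by Premise 2, the mass is at most 81 g.
Since one of the mass is above 61 g or the mass is at most 61 g must hold, we get the mass is above 3 g or the mass is at most 81 g.

The mass is above 3 g or the mass is at most 81 g.


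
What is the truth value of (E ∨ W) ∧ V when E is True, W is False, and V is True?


E = True, W = False, V = True
Step 1: E ∨ W = True OR False = True
Step 2: True ∧ V = True AND True = True
OR is true when at least one operand is true; AND requires both.

True


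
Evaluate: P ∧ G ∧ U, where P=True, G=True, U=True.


P = True, G = True, U = True
Expression: P ∧ G ∧ U
Step 1: P ∧ G = True AND True = True
Step 2: (True) ∧ U = True AND True = True

True


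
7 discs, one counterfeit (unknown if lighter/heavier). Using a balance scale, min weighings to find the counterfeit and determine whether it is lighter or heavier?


Let n = 7. 14 possibilities (n discs × lighter/heavier); each weighing has 3 outcomes.
Bound for k weighings: say the first weighing puts j discs on each pan. If it tips, the 2j weighed discs remain suspects (each with a known direction) and k-1 weighings give 3^(k-1) outcomes; 3^(k-1) is odd, so 2j ≤ 3^(k-1) - 1. If it balances, the n - 2j unweighed discs remain with direction unknown: 2(n - 2j) ≤ 3^(k-1) - 1 by the same parity argument. Adding, n ≤ (3^(k-1) - 1) + (3^(k-1) - 1)/2 = (3^k - 3)/2, and the classical three-group strategy achieves this (3 discs in 2 weighings, 12 in 3, 39 in 4, 120 in 5).
So we need the smallest k with (3^k - 3)/2 ≥ 7.
k = 2: (3^2 - 3)/2 = 3 < 7 ✗
k = 3: (3^3 - 3)/2 = 12 ≥ 7 ✓

3


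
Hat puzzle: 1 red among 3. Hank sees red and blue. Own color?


Total red = 1, seen red = 1
Own red = 1 - 1 = 0
Hank's hat is blue.

blue


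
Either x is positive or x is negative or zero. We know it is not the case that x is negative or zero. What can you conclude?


Disjunctive syllogism: P ∨ Q, ¬P ⊢ Q
Disjunction: x is positive ∨ x is negative or zero
We know it is not the case that x is negative or zero.
By disjunctive syllogism, the other disjunct must be true.

x is positive


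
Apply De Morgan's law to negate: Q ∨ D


De Morgan's law: ¬(P ∨ Q) ≡ ¬P ∧ ¬Q
¬(Q ∨ D) = ¬Q ∧ ¬D

¬Q ∧ ¬D


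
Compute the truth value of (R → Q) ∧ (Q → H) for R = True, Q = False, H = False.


R = True, Q = False, H = False
Step 1: R → Q is false only when R=True and Q=False. Result: False
Step 2: Q → H is false only when Q=True and H=False. Result: True
Step 3: False ∧ True = False

False


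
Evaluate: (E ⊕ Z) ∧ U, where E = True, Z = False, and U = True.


E = True, Z = False, U = True
Step 1: E ⊕ Z = True XOR False = True
Step 2: True ∧ U = True AND True = True
XOR true when exactly one of E,Z is true; then AND with U.

True


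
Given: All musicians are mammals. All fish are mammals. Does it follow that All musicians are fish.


Premise 1: All musicians are mammals.
Premise 2: All fish are mammals.
Conclusion: All musicians are fish.
Fallacy: undistributed middle. mammals is predicate in both.
Counterexample: musicians and fish could be disjoint subsets of mammals.

Invalid


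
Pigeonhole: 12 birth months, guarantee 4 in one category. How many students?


Pigeonhole: to guarantee k in one of n categories, need (k-1)×n + 1.
k = 4, n = 12
Minimum = (4-1) × 12 + 1 = 3 × 12 + 1

37


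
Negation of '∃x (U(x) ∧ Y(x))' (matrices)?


Original: ∃x (U(x) ∧ Y(x))
Rule: ¬∀→∃, ¬∃→∀, negate predicate.
Negation: ∀x (¬U(x) ∨ ¬Y(x))

∀x (¬U(x) ∨ ¬Y(x))


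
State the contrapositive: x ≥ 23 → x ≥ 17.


Original: If x ≥ 23, then x ≥ 17
Contrapositive: If ¬Q, then ¬P
Negate Q: not (x ≥ 17)
Negate P: not (x ≥ 23)

If not (x ≥ 17), then not (x ≥ 23).


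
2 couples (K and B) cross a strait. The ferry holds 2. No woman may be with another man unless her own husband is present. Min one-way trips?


Label couples K and B.
1. WK+WB → (far: WK,WB; near: HK,HB)
2. WK ←   (far: WB; near: HK,HB,WK)
3. HK+HB → (far: HK,HB,WB; near: WK)
4. HK ←   (far: HB,WB; near: HK,WK)  — HK returns, since WK is alone on near bank
5. HK+WK → (far: all four; near: empty)
Every state respects the constraint.
Minimum trips = 5

5


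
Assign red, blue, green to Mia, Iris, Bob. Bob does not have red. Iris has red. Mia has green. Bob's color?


From clues:
  Mia → green
  Iris → red
By elimination, Bob gets the remaining.

blue


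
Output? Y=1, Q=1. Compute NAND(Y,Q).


Y AND Q = 1
NOT(1) = 0

0


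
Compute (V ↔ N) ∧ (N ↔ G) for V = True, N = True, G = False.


V = True, N = True, G = False
Step 1: V ↔ N is true when V and N have the same value. Result: True
Step 2: N ↔ G is true when N and G have the same value. Result: False
Step 3: True ∧ False = False

False


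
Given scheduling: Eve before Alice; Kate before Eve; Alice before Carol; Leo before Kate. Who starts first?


Constraints: Eve before Alice; Kate before Eve; Alice before Carol; Leo before Kate
The first task can have nothing scheduled before it, so it must never appear on the right of a 'before'.
Tasks appearing after some 'before': Alice, Eve, Carol, Kate.
The only task not in that list is Leo → it is first.

Leo


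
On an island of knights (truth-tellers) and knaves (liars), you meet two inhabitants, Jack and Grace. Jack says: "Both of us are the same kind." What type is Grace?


Jack says: "Both of us are the same kind."
Case 1: Jack is a Knight (truth-teller)
  Statement is true → they ARE the same → Grace is also a Knight
Case 2: Jack is a Knave (liar)
  Statement is false → they are NOT the same → Grace is a Knight
In both cases, Grace is a Knight.

Knight


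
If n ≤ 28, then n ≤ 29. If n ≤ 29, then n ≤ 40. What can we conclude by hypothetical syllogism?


Hypothetical syllogism: P → Q, Q → R ⊢ P → R
Premise 1: n ≤ 28 → n ≤ 29
Premise 2: n ≤ 29 → n ≤ 40
Chain the implications: the middle term (n ≤ 29) links the two.
Conclusion: If n ≤ 28, then n ≤ 40.

If n ≤ 28, then n ≤ 40.


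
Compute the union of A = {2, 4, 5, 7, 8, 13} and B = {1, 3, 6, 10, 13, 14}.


A = {2, 4, 5, 7, 8, 13}
B = {1, 3, 6, 10, 13, 14}
Operation: union
All elements combined: 1, 2, 3, 4, 5, 6, 7, 8, 10, 13, 14

{1, 2, 3, 4, 5, 6, 7, 8, 10, 13, 14}


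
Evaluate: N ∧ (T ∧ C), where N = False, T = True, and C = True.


N = False, T = True, C = True
Step 1: T ∧ C = True AND True = True
Step 2: N ∧ True = False AND True = False
AND is true only when ALL operands are true.

False


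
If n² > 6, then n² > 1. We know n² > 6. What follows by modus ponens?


Modus ponens: P → Q, P ⊢ Q
P: n² > 6
Q: n² > 1
We have P → Q and P is true.
By modus ponens, Q must be true.

n² > 1


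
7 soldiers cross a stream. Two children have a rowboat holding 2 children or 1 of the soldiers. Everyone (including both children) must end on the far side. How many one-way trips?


Per crossing of one of the soldiers: children→, one←, one of the soldiers→, one← = 4 trips
7 × 4 = 28, + 1 final children→ = 29
Minimum trips = 29

29


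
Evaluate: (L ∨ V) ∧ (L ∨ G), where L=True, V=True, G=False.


L = True, V = True, G = False
Expression: (L ∨ V) ∧ (L ∨ G)
Step 1: L ∨ V = True OR True = True
Step 2: L ∨ G = True OR False = True
Step 3: (True) ∧ (True) = True AND True = True

True


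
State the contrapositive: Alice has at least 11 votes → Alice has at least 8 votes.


Original: If Alice has at least 11 votes, then Alice has at least 8 votes
Contrapositive: If ¬Q, then ¬P
Negate Q: not (Alice has at least 8 votes)
Negate P: not (Alice has at least 11 votes)

If not (Alice has at least 8 votes), then not (Alice has at least 11 votes).


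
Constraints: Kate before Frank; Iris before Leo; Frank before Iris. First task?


Constraints: Kate before Frank; Iris before Leo; Frank before Iris
The first task can have nothing scheduled before it, so it must never appear on the right of a 'before'.
Tasks appearing after some 'before': Frank, Leo, Iris.
The only task not in that list is Kate → it is first.

Kate


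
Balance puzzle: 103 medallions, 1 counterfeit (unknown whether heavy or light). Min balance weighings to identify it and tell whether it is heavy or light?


Let n = 103. 206 possibilities (n medallions × lighter/heavier); each weighing has 3 outcomes.
Bound for k weighings: say the first weighing puts j medallions on each pan. If it tips, the 2j weighed medallions remain suspects (each with a known direction) and k-1 weighings give 3^(k-1) outcomes; 3^(k-1) is odd, so 2j ≤ 3^(k-1) - 1. If it balances, the n - 2j unweighed medallions remain with direction unknown: 2(n - 2j) ≤ 3^(k-1) - 1 by the same parity argument. Adding, n ≤ (3^(k-1) - 1) + (3^(k-1) - 1)/2 = (3^k - 3)/2, and the classical three-group strategy achieves this (3 medallions in 2 weighings, 12 in 3, 39 in 4, 120 in 5).
So we need the smallest k with (3^k - 3)/2 ≥ 103.
k = 4: (3^4 - 3)/2 = 39 < 103 ✗
k = 5: (3^5 - 3)/2 = 120 ≥ 103 ✓

5
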